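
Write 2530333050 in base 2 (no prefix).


2530333050 = 10010110110100011101000101111010 in binary

10010110110100011101000101111010


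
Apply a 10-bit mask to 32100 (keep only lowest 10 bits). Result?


32100 & 1023 = 356

356


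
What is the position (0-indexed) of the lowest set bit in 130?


0b10000010. Lowest set bit at position 1

1


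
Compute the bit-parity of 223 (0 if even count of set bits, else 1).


0b11011111 has 7 ones => parity 1

1


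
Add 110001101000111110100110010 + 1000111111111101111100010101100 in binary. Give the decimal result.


110001101000111110100110010 + 1000111111111101111100010101100 = 1001110001100110111010111011110 = 1311995358

1311995358


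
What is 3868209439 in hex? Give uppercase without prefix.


3868209439 = E690311F hex

E690311F


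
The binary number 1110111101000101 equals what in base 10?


1110111101000101 in decimal = 61253

61253


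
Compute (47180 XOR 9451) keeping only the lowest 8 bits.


Step 1: 47180 ^ 9451 = 40103
Step 2: 40103 & 255 = 167

167


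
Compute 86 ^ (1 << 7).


86 ^ (1 << 7) = 86 ^ 128 = 214

214


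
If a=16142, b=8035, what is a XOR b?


16142 ^ 8035 = 8301

8301


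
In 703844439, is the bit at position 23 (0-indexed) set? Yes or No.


0b101001111100111101000001010111, bit 23 = 1. Yes

Yes


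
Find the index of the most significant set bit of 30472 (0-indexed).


0b111011100001000. Highest set bit at position 14

14


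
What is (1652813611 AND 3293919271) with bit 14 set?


Step 1: 1652813611 & 3293919271 = 1073817635
Step 2: 1073817635 | (1 << 14) = 1073817635 | 16384 = 1073834019

1073834019


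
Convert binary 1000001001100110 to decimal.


1000001001100110 in decimal = 33382

33382


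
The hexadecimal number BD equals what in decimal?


BD hex = 189 decimal

189


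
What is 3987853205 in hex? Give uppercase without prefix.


3987853205 = EDB1CF95 hex

EDB1CF95


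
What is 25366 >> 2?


0b110001100010110 >> 2 = 0b1100011000101 = 6341

6341


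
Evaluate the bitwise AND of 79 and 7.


0b1001111 & 0b111 = 0b111 = 7

7


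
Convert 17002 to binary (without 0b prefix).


17002 = 100001001101010 in binary

100001001101010


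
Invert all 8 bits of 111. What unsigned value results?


111 ^ 255 = 144

144


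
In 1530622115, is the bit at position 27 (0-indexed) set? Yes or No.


0b1011011001110110111000010100011, bit 27 = 1. Yes

Yes


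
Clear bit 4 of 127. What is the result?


127 & ~(1 << 4) = 111

111


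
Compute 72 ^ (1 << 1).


72 ^ (1 << 1) = 72 ^ 2 = 74

74


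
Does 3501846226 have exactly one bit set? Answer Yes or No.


0b11010000101110011110111011010010. Multiple bits set => No

No


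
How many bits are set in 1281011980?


0b1001100010110101011000100001100 has 13 set bits

13


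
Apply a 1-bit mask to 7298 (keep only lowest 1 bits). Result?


7298 & 1 = 0

0


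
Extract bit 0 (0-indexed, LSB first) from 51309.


0b1100100001101101, position 0 = 1

1


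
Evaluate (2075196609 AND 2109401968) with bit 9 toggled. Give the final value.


Step 1: 2075196609 & 2109401968 = 2041636928
Step 2: 2041636928 ^ (1 << 9) = 2041636928 ^ 512 = 2041637440

2041637440


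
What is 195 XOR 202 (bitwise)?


0b11000011 ^ 0b11001010 = 0b1001 = 9

9


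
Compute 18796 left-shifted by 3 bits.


0b100100101101100 << 3 = 0b100100101101100000 = 150368

150368


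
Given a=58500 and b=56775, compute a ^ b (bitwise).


58500 ^ 56775 = 14659

14659


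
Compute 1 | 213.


0b1 | 0b11010101 = 0b11010101 = 213

213


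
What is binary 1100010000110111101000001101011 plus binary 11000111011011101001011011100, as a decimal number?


1100010000110111101000001101011 + 11000111011011101001011011100 = 1111011000010011010001101000111 = 2064229191

2064229191


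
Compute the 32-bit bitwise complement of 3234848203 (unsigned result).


~0b11000000110011111101110111001011 = 0b111111001100000010001000110100 = 1060119092 (32-bit unsigned)

1060119092


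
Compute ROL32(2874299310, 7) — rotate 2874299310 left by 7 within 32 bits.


Rotate 0b10101011010100100101001110101110 left by 7 (32-bit) = 0b10101001001010011101011101010101 = 2838091605

2838091605


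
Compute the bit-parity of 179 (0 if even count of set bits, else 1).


0b10110011 has 5 ones => parity 1

1


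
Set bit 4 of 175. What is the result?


175 | (1 << 4) = 175 | 16 = 191

191


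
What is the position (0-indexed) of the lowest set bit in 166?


0b10100110. Lowest set bit at position 1

1


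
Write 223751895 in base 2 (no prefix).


223751895 = 1101010101100010111011010111 in binary

1101010101100010111011010111


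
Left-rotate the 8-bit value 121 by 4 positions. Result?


Rotate 0b1111001 left by 4 (8-bit) = 0b10010111 = 151

151


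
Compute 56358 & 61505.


0b1101110000100110 & 0b1111000001000001 = 0b1101000000000000 = 53248

53248


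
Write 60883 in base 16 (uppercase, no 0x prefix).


60883 = EDD3 hex

EDD3


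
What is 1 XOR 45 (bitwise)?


0b1 ^ 0b101101 = 0b101100 = 44

44


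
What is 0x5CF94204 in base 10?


5CF94204 hex = 1559839236 decimal

1559839236


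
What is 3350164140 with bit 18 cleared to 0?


3350164140 & ~(1 << 18) = 3349901996

3349901996


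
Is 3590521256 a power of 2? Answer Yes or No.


0b11010110000000110000000110101000. Multiple bits set => No

No


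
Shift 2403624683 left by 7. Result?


0b10001111010001000110011011101011 << 7 = 0b100011110100010001100110111010110000000 = 307663959424

307663959424


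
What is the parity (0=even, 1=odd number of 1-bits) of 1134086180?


0b1000011100110001100100000100100 has 11 ones => parity 1

1


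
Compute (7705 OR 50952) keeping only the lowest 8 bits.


Step 1: 7705 | 50952 = 57113
Step 2: 57113 & 255 = 25

25


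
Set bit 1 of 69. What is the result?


69 | (1 << 1) = 69 | 2 = 71

71


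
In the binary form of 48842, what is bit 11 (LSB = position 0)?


0b1011111011001010, position 11 = 1

1


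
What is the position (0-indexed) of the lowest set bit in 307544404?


0b10010010101001100000101010100. Lowest set bit at position 2

2


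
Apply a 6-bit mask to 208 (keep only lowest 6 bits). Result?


208 & 63 = 16

16


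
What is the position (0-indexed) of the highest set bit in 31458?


0b111101011100010. Highest set bit at position 14

14


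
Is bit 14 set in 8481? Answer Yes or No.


0b10000100100001, bit 14 = 0. No

No


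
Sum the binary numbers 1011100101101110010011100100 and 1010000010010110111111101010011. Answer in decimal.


1011100101101110010011100100 + 1010000010010110111111101010011 = 1011011111000100110010000110111 = 1541563447

1541563447


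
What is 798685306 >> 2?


0b101111100110101111100001111010 >> 2 = 0b1011111001101011111000011110 = 199671326

199671326


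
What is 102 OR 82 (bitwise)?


0b1100110 | 0b1010010 = 0b1110110 = 118

118


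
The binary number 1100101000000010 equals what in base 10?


1100101000000010 in decimal = 51714

51714


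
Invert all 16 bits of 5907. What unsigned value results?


5907 ^ 65535 = 59628

59628


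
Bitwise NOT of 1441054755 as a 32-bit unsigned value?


~0b1010101111001001100000000100011 = 0b10101010000110110011111111011100 = 2853912540 (32-bit unsigned)

2853912540


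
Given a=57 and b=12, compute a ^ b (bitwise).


57 ^ 12 = 53

53


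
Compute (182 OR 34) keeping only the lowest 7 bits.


Step 1: 182 | 34 = 182
Step 2: 182 & 127 = 54

54


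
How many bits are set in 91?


0b1011011 has 5 set bits

5


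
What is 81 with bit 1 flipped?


81 ^ (1 << 1) = 81 ^ 2 = 83

83


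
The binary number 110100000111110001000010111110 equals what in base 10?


110100000111110001000010111110 in decimal = 874451134

874451134


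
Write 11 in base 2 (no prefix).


11 = 1011 in binary

1011


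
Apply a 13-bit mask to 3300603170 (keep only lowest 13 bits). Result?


3300603170 & 8191 = 5410

5410


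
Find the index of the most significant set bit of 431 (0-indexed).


0b110101111. Highest set bit at position 8

8


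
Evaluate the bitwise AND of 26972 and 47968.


0b110100101011100 & 0b1011101101100000 = 0b10100101000000 = 10560

10560


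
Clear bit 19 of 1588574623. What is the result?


1588574623 & ~(1 << 19) = 1588050335

1588050335


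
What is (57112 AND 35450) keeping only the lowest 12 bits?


Step 1: 57112 & 35450 = 35352
Step 2: 35352 & 4095 = 2584

2584


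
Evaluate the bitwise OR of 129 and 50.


0b10000001 | 0b110010 = 0b10110011 = 179

179


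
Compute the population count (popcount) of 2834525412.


0b10101000111100110110110011100100 has 17 set bits

17


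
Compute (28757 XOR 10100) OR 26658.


Step 1: 28757 ^ 10100 = 22305
Step 2: 22305 | 26658 = 32547

32547


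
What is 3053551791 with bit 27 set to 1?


3053551791 | (1 << 27) = 3053551791 | 134217728 = 3187769519

3187769519


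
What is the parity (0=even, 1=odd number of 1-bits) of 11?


0b1011 has 3 ones => parity 1

1


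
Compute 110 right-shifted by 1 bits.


0b1101110 >> 1 = 0b110111 = 55

55


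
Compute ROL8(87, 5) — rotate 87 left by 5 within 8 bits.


Rotate 0b1010111 left by 5 (8-bit) = 0b11101010 = 234

234


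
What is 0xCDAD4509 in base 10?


CDAD4509 hex = 3450684681 decimal

3450684681


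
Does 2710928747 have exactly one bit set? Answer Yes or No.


0b10100001100101010111110101101011. Multiple bits set => No

No


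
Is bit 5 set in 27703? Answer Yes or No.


0b110110000110111, bit 5 = 1. Yes

Yes


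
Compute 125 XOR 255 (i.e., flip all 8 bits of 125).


125 ^ 255 = 130

130


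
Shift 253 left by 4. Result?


0b11111101 << 4 = 0b111111010000 = 4048

4048


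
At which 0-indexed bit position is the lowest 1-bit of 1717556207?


0b1100110010111111101001111101111. Lowest set bit at position 0

0


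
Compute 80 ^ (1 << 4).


80 ^ (1 << 4) = 80 ^ 16 = 64

64


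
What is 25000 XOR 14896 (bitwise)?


0b110000110101000 ^ 0b11101000110000 = 0b101101110011000 = 23448

23448


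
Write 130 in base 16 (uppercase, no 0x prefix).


130 = 82 hex

82


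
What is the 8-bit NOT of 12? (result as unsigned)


~0b1100 = 0b11110011 = 243 (8-bit unsigned)

243


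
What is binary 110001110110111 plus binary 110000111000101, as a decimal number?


110001110110111 + 110000111000101 = 1100010101111100 = 50556

50556


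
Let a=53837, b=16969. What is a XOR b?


53837 ^ 16969 = 36868

36868


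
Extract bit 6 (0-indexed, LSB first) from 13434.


0b11010001111010, position 6 = 1

1


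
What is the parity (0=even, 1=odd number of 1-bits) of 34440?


0b1000011010001000 has 5 ones => parity 1

1


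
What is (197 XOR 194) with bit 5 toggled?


Step 1: 197 ^ 194 = 7
Step 2: 7 ^ (1 << 5) = 7 ^ 32 = 39

39


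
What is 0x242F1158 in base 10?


242F1158 hex = 607064408 decimal

607064408


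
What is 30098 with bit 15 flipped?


30098 ^ (1 << 15) = 30098 ^ 32768 = 62866

62866


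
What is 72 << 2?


0b1001000 << 2 = 0b100100000 = 288

288


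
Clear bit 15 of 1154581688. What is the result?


1154581688 & ~(1 << 15) = 1154548920

1154548920


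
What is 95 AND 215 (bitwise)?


0b1011111 & 0b11010111 = 0b1010111 = 87

87


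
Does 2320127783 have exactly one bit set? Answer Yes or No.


0b10001010010010100101011100100111. Multiple bits set => No

No


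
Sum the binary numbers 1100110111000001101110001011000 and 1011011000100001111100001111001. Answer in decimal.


1100110111000001101110001011000 + 1011011000100001111100001111001 = 11000001111100011101010011010001 = 3253851345

3253851345


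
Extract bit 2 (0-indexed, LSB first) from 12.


0b1100, position 2 = 1

1


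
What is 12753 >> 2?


0b11000111010001 >> 2 = 0b110001110100 = 3188

3188


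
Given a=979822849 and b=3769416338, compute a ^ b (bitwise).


979822849 ^ 3769416338 = 3670692755

3670692755


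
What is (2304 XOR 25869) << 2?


Step 1: 2304 ^ 25869 = 27661
Step 2: 27661 << 2 = 110644

110644


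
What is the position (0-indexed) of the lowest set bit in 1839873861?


0b1101101101010100011111101000101. Lowest set bit at position 0

0


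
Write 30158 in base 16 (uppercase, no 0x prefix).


30158 = 75CE hex

75CE


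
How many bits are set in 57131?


0b1101111100101011 has 11 set bits

11


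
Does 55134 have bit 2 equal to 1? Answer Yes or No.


0b1101011101011110, bit 2 = 1. Yes

Yes


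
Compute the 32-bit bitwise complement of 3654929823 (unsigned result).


~0b11011001110110011100110110011111 = 0b100110001001100011001001100000 = 640037472 (32-bit unsigned)

640037472


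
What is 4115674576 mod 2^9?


4115674576 & 511 = 464

464


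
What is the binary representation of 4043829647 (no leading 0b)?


4043829647 = 11110001000001111111000110001111 in binary

11110001000001111111000110001111


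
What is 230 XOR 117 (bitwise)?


0b11100110 ^ 0b1110101 = 0b10010011 = 147

147


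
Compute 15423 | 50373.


0b11110000111111 | 0b1100010011000101 = 0b1111110011111111 = 64767

64767


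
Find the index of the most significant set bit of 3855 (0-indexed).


0b111100001111. Highest set bit at position 11

11


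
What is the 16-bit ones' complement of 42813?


42813 ^ 65535 = 22722

22722


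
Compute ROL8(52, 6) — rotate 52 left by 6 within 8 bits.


Rotate 0b110100 left by 6 (8-bit) = 0b1101 = 13

13


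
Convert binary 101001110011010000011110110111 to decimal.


101001110011010000011110110111 in decimal = 701302711

701302711


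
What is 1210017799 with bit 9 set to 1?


1210017799 | (1 << 9) = 1210017799 | 512 = 1210018311

1210018311


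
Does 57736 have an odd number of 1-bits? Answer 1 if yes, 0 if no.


0b1110000110001000 has 6 ones => parity 0

0


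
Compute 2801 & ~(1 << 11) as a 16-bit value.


2801 & ~(1 << 11) = 753

753


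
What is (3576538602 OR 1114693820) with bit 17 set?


Step 1: 3576538602 | 1114693820 = 3615352318
Step 2: 3615352318 | (1 << 17) = 3615352318 | 131072 = 3615483390

3615483390


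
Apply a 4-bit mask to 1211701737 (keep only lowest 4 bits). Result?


1211701737 & 15 = 9

9


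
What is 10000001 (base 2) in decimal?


10000001 in decimal = 129

129


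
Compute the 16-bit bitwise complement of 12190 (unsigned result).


~0b10111110011110 = 0b1101000001100001 = 53345 (16-bit unsigned)

53345


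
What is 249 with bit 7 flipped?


249 ^ (1 << 7) = 249 ^ 128 = 121

121


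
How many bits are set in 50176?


0b1100010000000000 has 3 set bits

3


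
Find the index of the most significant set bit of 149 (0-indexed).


0b10010101. Highest set bit at position 7

7


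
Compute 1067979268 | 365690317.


0b111111101010000001001000000100 | 0b10101110010111111110111001101 = 0b111111111010111111111111001101 = 1072431053

1072431053


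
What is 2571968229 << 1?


0b10011001010011010001111011100101 << 1 = 0b100110010100110100011110111001010 = 5143936458

5143936458


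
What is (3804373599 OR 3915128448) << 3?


Step 1: 3804373599 | 3915128448 = 3957210847
Step 2: 3957210847 << 3 = 31657686776

31657686776


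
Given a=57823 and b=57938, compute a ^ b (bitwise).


57823 ^ 57938 = 909

909


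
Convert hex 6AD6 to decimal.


6AD6 hex = 27350 decimal

27350


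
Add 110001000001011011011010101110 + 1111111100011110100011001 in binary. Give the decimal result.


110001000001011011011010101110 + 1111111100011110100011001 = 110011000000111111001111000111 = 855897031

855897031


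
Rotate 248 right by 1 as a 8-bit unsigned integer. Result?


Rotate 0b11111000 right by 1 (8-bit) = 0b1111100 = 124

124


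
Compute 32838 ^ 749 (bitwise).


0b1000000001000110 ^ 0b1011101101 = 0b1000001010101011 = 33451

33451


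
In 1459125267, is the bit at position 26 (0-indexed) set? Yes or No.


0b1010110111110000111110000010011, bit 26 = 1. Yes

Yes


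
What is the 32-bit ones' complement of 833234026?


833234026 ^ 4294967295 = 3461733269

3461733269


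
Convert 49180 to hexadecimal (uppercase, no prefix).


49180 = C01C hex

C01C


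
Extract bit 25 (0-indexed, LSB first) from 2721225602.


0b10100010001100101001101110000010, position 25 = 1

1


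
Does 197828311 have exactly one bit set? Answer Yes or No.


0b1011110010101001111011010111. Multiple bits set => No

No


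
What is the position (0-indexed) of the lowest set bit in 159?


0b10011111. Lowest set bit at position 0

0


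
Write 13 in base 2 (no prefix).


13 = 1101 in binary

1101


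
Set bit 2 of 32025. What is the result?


32025 | (1 << 2) = 32025 | 4 = 32029

32029


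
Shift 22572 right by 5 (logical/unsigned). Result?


0b101100000101100 >> 5 = 0b1011000001 = 705

705


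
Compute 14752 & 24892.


0b11100110100000 & 0b110000100111100 = 0b10000100100000 = 8480

8480


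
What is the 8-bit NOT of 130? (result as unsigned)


~0b10000010 = 0b1111101 = 125 (8-bit unsigned)

125


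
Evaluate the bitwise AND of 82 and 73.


0b1010010 & 0b1001001 = 0b1000000 = 64

64


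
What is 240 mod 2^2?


240 & 3 = 0

0


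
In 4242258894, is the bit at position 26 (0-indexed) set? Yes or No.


0b11111100110110111011101111001110, bit 26 = 1. Yes

Yes


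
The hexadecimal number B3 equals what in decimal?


B3 hex = 179 decimal

179


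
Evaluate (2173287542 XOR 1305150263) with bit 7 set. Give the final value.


Step 1: 2173287542 ^ 1305150263 = 3426926401
Step 2: 3426926401 | (1 << 7) = 3426926401 | 128 = 3426926529

3426926529


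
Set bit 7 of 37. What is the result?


37 | (1 << 7) = 37 | 128 = 165

165


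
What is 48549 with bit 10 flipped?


48549 ^ (1 << 10) = 48549 ^ 1024 = 47525

47525


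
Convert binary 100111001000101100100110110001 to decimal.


100111001000101100100110110001 in decimal = 656591281

656591281


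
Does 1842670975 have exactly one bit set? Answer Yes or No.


0b1101101110101001110110101111111. Multiple bits set => No

No


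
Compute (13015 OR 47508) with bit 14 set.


Step 1: 13015 | 47508 = 48087
Step 2: 48087 | (1 << 14) = 48087 | 16384 = 64471

64471


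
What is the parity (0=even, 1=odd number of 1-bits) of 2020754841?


0b1111000011100100100010110011001 has 15 ones => parity 1

1


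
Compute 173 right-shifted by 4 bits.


0b10101101 >> 4 = 0b1010 = 10

10


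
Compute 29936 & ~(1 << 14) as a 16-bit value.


29936 & ~(1 << 14) = 13552

13552


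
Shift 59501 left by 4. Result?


0b1110100001101101 << 4 = 0b11101000011011010000 = 952016

952016


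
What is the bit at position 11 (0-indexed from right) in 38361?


0b1001010111011001, position 11 = 0

0


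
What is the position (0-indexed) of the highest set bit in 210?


0b11010010. Highest set bit at position 7

7


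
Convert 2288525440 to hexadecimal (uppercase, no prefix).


2288525440 = 88682080 hex

88682080


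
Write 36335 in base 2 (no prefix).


36335 = 1000110111101111 in binary

1000110111101111


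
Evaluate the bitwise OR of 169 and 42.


0b10101001 | 0b101010 = 0b10101011 = 171

171


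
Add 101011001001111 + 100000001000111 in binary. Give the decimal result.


101011001001111 + 100000001000111 = 1001011010010110 = 38550

38550


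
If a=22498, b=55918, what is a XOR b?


22498 ^ 55918 = 36236

36236


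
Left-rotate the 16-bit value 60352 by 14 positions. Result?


Rotate 0b1110101111000000 left by 14 (16-bit) = 0b11101011110000 = 15088

15088


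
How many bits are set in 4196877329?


0b11111010001001110100010000010001 has 14 set bits

14


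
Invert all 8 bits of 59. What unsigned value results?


59 ^ 255 = 196

196


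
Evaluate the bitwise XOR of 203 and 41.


0b11001011 ^ 0b101001 = 0b11100010 = 226

226


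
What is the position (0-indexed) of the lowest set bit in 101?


0b1100101. Lowest set bit at position 0

0


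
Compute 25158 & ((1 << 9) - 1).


25158 & 511 = 70

70


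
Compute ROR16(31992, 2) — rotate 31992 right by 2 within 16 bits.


Rotate 0b111110011111000 right by 2 (16-bit) = 0b1111100111110 = 7998

7998


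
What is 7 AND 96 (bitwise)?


0b111 & 0b1100000 = 0b0 = 0

0


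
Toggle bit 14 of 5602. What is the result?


5602 ^ (1 << 14) = 5602 ^ 16384 = 21986

21986


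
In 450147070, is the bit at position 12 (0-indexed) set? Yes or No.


0b11010110101001011001011111110, bit 12 = 1. Yes

Yes


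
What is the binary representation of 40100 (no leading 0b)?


40100 = 1001110010100100 in binary

1001110010100100


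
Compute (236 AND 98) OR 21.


Step 1: 236 & 98 = 96
Step 2: 96 | 21 = 117

117


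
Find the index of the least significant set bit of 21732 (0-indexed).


0b101010011100100. Lowest set bit at position 2

2


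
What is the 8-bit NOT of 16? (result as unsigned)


~0b10000 = 0b11101111 = 239 (8-bit unsigned)

239


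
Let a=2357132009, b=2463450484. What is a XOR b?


2357132009 ^ 2463450484 = 514572189

514572189


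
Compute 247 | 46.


0b11110111 | 0b101110 = 0b11111111 = 255

255


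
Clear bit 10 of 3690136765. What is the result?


3690136765 & ~(1 << 10) = 3690135741

3690135741


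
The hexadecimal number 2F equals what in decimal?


2F hex = 47 decimal

47


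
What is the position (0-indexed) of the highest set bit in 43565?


0b1010101000101101. Highest set bit at position 15

15


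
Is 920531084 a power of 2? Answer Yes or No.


0b110110110111100011000010001100. Multiple bits set => No

No


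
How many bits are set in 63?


0b111111 has 6 set bits

6


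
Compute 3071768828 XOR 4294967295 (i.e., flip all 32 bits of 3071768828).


3071768828 ^ 4294967295 = 1223198467

1223198467


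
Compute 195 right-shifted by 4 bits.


0b11000011 >> 4 = 0b1100 = 12

12


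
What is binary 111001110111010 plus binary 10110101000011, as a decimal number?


111001110111010 + 10110101000011 = 1010000011111101 = 41213

41213


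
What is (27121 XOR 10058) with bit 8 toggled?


Step 1: 27121 ^ 10058 = 20155
Step 2: 20155 ^ (1 << 8) = 20155 ^ 256 = 20411

20411


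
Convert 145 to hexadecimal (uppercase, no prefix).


145 = 91 hex

91


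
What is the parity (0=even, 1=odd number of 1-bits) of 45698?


0b1011001010000010 has 6 ones => parity 0

0


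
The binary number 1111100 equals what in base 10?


1111100 in decimal = 124

124


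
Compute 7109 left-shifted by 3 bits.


0b1101111000101 << 3 = 0b1101111000101000 = 56872

56872


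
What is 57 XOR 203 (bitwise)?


0b111001 ^ 0b11001011 = 0b11110010 = 242

242


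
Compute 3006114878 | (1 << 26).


3006114878 | (1 << 26) = 3006114878 | 67108864 = 3073223742

3073223742


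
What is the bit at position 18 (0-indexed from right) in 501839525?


0b11101111010010111011010100101, position 18 = 0

0


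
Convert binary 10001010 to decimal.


10001010 in decimal = 138

138


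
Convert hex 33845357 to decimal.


33845357 hex = 864310103 decimal

864310103


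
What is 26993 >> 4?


0b110100101110001 >> 4 = 0b11010010111 = 1687

1687


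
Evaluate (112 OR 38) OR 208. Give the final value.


Step 1: 112 | 38 = 118
Step 2: 118 | 208 = 246

246


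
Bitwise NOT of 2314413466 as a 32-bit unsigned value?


~0b10001001111100110010010110011010 = 0b1110110000011001101101001100101 = 1980553829 (32-bit unsigned)

1980553829


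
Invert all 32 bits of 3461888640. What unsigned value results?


3461888640 ^ 4294967295 = 833078655

833078655


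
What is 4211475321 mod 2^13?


4211475321 & 8191 = 889

889


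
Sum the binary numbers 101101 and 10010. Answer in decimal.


101101 + 10010 = 111111 = 63

63


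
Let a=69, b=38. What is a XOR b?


69 ^ 38 = 99

99


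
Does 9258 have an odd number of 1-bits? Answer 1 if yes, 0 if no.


0b10010000101010 has 5 ones => parity 1

1


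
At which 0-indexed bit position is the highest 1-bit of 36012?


0b1000110010101100. Highest set bit at position 15

15


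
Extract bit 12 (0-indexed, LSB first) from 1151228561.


0b1000100100111100101101010010001, position 12 = 1

1


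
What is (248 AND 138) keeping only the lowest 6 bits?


Step 1: 248 & 138 = 136
Step 2: 136 & 63 = 8

8


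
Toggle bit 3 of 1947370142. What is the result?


1947370142 ^ (1 << 3) = 1947370142 ^ 8 = 1947370134

1947370134


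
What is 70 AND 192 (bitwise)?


0b1000110 & 0b11000000 = 0b1000000 = 64

64


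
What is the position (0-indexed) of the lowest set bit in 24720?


0b110000010010000. Lowest set bit at position 4

4


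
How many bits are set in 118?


0b1110110 has 5 set bits

5


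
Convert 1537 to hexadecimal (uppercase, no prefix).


1537 = 601 hex

601


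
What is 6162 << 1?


0b1100000010010 << 1 = 0b11000000100100 = 12324

12324


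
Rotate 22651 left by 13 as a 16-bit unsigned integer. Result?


Rotate 0b101100001111011 left by 13 (16-bit) = 0b110101100001111 = 27407

27407


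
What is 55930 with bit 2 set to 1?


55930 | (1 << 2) = 55930 | 4 = 55934

55934


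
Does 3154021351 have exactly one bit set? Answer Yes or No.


0b10111011111111101000101111100111. Multiple bits set => No

No


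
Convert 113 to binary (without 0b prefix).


113 = 1110001 in binary

1110001


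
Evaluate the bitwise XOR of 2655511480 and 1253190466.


0b10011110010001111110001110111000 ^ 0b1001010101100100010101101000010 = 0b11010100111101011100100011111010 = 3572877562

3572877562


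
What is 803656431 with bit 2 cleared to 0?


803656431 & ~(1 << 2) = 803656427

803656427


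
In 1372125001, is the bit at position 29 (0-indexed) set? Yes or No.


0b1010001110010001111011101001001, bit 29 = 0. No

No


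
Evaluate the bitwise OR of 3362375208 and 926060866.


0b11001000011010011100011000101000 | 0b110111001100101001000101000010 = 0b11111111011110111101011101101010 = 4286306154

4286306154


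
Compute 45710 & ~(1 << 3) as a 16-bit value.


45710 & ~(1 << 3) = 45702

45702


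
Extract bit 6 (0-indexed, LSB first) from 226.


0b11100010, position 6 = 1

1


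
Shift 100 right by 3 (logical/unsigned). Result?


0b1100100 >> 3 = 0b1100 = 12

12


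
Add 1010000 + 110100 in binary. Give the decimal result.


1010000 + 110100 = 10000100 = 132

132


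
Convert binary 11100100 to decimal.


11100100 in decimal = 228

228


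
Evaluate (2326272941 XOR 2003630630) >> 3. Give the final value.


Step 1: 2326272941 ^ 2003630630 = 4257538443
Step 2: 4257538443 >> 3 = 532192305

532192305


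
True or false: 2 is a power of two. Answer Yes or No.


0b10. Only one bit set => Yes

Yes


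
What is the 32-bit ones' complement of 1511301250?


1511301250 ^ 4294967295 = 2783666045

2783666045


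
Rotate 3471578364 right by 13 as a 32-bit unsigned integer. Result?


Rotate 0b11001110111011000001010011111100 right by 13 (32-bit) = 0b10100111111001100111011101100000 = 2816898912

2816898912


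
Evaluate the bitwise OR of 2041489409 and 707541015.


0b1111001101011101010100000000001 | 0b101010001011000011100000010111 = 0b1111011101011101011100000010111 = 2075047959

2075047959


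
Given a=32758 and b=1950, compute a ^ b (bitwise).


32758 ^ 1950 = 30824

30824


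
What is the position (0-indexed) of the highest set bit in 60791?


0b1110110101110111. Highest set bit at position 15

15


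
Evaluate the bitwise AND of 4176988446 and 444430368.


0b11111000111101111100100100011110 & 0b11010011111010111100000100000 = 0b11000011101010100100000000000 = 410339328

410339328


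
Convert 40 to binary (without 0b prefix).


40 = 101000 in binary

101000


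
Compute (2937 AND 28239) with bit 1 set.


Step 1: 2937 & 28239 = 2633
Step 2: 2633 | (1 << 1) = 2633 | 2 = 2635

2635


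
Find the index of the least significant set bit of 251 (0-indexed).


0b11111011. Lowest set bit at position 0

0


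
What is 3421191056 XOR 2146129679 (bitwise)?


0b11001011111010110011101110010000 ^ 0b1111111111010110101011100001111 = 0b10110100000000000110110010011111 = 3019926687

3019926687


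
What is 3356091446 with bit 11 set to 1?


3356091446 | (1 << 11) = 3356091446 | 2048 = 3356093494

3356093494


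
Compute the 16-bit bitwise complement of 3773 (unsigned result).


~0b111010111101 = 0b1111000101000010 = 61762 (16-bit unsigned)

61762


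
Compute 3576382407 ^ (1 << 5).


3576382407 ^ (1 << 5) = 3576382407 ^ 32 = 3576382439

3576382439


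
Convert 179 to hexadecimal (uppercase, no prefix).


179 = B3 hex

B3


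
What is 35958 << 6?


0b1000110001110110 << 6 = 0b1000110001110110000000 = 2301312

2301312


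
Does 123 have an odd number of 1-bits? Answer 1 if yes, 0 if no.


0b1111011 has 6 ones => parity 0

0


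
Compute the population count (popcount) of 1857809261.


0b1101110101110111110101101101101 has 22 set bits

22


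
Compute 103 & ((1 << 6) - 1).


103 & 63 = 39

39


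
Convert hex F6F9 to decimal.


F6F9 hex = 63225 decimal

63225


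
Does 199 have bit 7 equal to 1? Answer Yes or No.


0b11000111, bit 7 = 1. Yes

Yes


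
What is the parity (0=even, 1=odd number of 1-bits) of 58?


0b111010 has 4 ones => parity 0

0


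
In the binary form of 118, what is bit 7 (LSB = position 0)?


0b1110110, position 7 = 0

0


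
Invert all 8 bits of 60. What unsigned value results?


60 ^ 255 = 195

195


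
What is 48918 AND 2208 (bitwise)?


0b1011111100010110 & 0b100010100000 = 0b100000000000 = 2048

2048


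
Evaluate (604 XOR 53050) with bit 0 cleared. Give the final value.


Step 1: 604 ^ 53050 = 52582
Step 2: 52582 & ~(1 << 0) = 52582

52582


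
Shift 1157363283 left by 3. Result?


0b1000100111110111111011001010011 << 3 = 0b1000100111110111111011001010011000 = 9258906264

9258906264


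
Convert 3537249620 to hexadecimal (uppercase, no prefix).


3537249620 = D2D62554 hex

D2D62554


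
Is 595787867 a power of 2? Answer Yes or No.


0b100011100000110000000001011011. Multiple bits set => No

No


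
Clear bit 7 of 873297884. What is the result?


873297884 & ~(1 << 7) = 873297756

873297756


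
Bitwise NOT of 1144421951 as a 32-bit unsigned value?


~0b1000100001101100111111000111111 = 0b10111011110010011000000111000000 = 3150545344 (32-bit unsigned)

3150545344


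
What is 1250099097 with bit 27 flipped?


1250099097 ^ (1 << 27) = 1250099097 ^ 134217728 = 1115881369

1115881369


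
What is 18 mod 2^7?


18 & 127 = 18

18


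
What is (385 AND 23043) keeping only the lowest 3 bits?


Step 1: 385 & 23043 = 1
Step 2: 1 & 7 = 1

1


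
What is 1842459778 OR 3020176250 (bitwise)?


0b1101101110100011011010010000010 | 0b10110100000001000011101101111010 = 0b11111101110101011011111111111010 = 4258643962

4258643962


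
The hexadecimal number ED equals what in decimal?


ED hex = 237 decimal

237


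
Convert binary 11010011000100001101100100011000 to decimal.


11010011000100001101100100011000 in decimal = 3541096728

3541096728


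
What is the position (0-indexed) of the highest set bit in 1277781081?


0b1001100001010010110010001011001. Highest set bit at position 30

30


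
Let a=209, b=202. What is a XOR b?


209 ^ 202 = 27

27


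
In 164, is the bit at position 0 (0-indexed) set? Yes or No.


0b10100100, bit 0 = 0. No

No


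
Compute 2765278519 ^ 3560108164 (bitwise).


0b10100100110100101100110100110111 ^ 0b11010100001100101111000010000100 = 0b1110000111000000011110110110011 = 1893744051

1893744051


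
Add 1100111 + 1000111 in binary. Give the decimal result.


1100111 + 1000111 = 10101110 = 174

174


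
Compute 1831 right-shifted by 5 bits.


0b11100100111 >> 5 = 0b111001 = 57

57


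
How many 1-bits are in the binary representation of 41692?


0b1010001011011100 has 8 set bits

8


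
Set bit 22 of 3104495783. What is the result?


3104495783 | (1 << 22) = 3104495783 | 4194304 = 3108690087

3108690087


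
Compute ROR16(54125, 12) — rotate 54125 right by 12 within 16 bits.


Rotate 0b1101001101101101 right by 12 (16-bit) = 0b11011011011101 = 14045

14045


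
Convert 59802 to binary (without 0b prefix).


59802 = 1110100110011010 in binary

1110100110011010


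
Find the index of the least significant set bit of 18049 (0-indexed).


0b100011010000001. Lowest set bit at position 0

0


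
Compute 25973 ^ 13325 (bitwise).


0b110010101110101 ^ 0b11010000001101 = 0b101000101111000 = 20856

20856


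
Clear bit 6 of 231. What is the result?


231 & ~(1 << 6) = 167

167


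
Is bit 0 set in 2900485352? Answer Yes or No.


0b10101100111000011110010011101000, bit 0 = 0. No

No


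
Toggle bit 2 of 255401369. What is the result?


255401369 ^ (1 << 2) = 255401369 ^ 4 = 255401373

255401373


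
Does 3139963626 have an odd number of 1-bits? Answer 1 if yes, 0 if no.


0b10111011001010000000101011101010 has 15 ones => parity 1

1


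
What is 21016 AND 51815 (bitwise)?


0b101001000011000 & 0b1100101001100111 = 0b100001000000000 = 16896

16896


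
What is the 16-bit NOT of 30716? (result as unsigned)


~0b111011111111100 = 0b1000100000000011 = 34819 (16-bit unsigned)

34819


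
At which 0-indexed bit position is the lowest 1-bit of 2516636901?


0b10010110000000001101010011100101. Lowest set bit at position 0

0


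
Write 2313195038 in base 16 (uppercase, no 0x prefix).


2313195038 = 89E08E1E hex

89E08E1E


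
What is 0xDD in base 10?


DD hex = 221 decimal

221


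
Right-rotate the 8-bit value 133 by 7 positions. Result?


Rotate 0b10000101 right by 7 (8-bit) = 0b1011 = 11

11


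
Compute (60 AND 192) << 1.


Step 1: 60 & 192 = 0
Step 2: 0 << 1 = 0

0


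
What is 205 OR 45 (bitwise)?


0b11001101 | 0b101101 = 0b11101101 = 237

237


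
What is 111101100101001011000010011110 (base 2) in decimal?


111101100101001011000010011110 in decimal = 1033154718

1033154718


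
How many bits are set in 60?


0b111100 has 4 set bits

4


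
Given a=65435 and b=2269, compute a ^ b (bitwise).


65435 ^ 2269 = 63302

63302


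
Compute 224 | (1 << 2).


224 | (1 << 2) = 224 | 4 = 228

228


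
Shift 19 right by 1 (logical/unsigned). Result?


0b10011 >> 1 = 0b1001 = 9

9


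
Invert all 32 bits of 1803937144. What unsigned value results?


1803937144 ^ 4294967295 = 2491030151

2491030151


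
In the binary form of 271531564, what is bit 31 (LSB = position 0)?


0b10000001011110011111000101100, position 31 = 0

0


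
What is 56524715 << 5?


0b11010111100111111110101011 << 5 = 0b1101011110011111111010101100000 = 1808790880

1808790880


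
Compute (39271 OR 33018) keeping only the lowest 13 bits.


Step 1: 39271 | 33018 = 39423
Step 2: 39423 & 8191 = 6655

6655


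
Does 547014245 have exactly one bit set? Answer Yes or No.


0b100000100110101100011001100101. Multiple bits set => No

No


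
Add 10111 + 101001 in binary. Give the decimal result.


10111 + 101001 = 1000000 = 64

64


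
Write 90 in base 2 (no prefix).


90 = 1011010 in binary

1011010


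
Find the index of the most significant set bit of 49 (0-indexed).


0b110001. Highest set bit at position 5

5


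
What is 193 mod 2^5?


193 & 31 = 1

1


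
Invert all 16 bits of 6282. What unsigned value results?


6282 ^ 65535 = 59253

59253


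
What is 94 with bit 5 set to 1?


94 | (1 << 5) = 94 | 32 = 126

126


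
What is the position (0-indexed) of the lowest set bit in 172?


0b10101100. Lowest set bit at position 2

2


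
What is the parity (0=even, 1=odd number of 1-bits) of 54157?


0b1101001110001101 has 9 ones => parity 1

1


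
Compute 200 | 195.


0b11001000 | 0b11000011 = 0b11001011 = 203

203


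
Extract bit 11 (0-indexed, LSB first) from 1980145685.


0b1110110000001101010000000010101, position 11 = 0

0


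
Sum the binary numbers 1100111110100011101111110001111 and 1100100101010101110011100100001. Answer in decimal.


1100111110100011101111110001111 + 1100100101010101110011100100001 = 11001100011111001100011010110000 = 3430729392

3430729392


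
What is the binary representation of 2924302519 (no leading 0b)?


2924302519 = 10101110010011010101000010110111 in binary

10101110010011010101000010110111


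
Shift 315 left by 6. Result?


0b100111011 << 6 = 0b100111011000000 = 20160

20160


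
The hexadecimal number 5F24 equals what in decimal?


5F24 hex = 24356 decimal

24356


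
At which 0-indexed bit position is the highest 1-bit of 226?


0b11100010. Highest set bit at position 7

7


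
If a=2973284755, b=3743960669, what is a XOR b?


2973284755 ^ 3743960669 = 1846605774

1846605774


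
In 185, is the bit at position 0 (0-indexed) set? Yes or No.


0b10111001, bit 0 = 1. Yes

Yes


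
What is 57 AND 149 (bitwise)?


0b111001 & 0b10010101 = 0b10001 = 17

17


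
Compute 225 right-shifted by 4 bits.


0b11100001 >> 4 = 0b1110 = 14

14


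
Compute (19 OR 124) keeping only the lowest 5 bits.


Step 1: 19 | 124 = 127
Step 2: 127 & 31 = 31

31


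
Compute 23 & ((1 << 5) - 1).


23 & 31 = 23

23


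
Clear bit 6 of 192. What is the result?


192 & ~(1 << 6) = 128

128


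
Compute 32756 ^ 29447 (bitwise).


0b111111111110100 ^ 0b111001100000111 = 0b110011110011 = 3315

3315


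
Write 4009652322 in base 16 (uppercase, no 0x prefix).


4009652322 = EEFE7062 hex

EEFE7062


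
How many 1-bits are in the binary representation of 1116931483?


0b1000010100100110000010110011011 has 13 set bits

13


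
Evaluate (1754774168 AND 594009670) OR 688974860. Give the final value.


Step 1: 1754774168 & 594009670 = 537369088
Step 2: 537369088 | 688974860 = 689438220

689438220


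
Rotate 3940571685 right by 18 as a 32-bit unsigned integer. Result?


Rotate 0b11101010111000000101101000100101 right by 18 (32-bit) = 0b10110100010010111101010111000 = 378108600

378108600


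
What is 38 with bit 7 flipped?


38 ^ (1 << 7) = 38 ^ 128 = 166

166


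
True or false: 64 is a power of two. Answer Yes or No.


0b1000000. Only one bit set => Yes

Yes


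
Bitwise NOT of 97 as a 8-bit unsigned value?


~0b1100001 = 0b10011110 = 158 (8-bit unsigned)

158
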